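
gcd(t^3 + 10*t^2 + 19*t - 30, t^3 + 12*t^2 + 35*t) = t + 5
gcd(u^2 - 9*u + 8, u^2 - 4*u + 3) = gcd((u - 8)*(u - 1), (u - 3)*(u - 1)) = u - 1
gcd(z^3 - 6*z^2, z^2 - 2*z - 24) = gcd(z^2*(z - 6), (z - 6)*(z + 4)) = z - 6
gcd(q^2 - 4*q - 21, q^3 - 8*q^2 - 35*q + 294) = q - 7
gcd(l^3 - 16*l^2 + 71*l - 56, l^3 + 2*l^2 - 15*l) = 1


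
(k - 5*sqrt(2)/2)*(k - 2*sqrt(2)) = k^2 - 9*sqrt(2)*k/2 + 10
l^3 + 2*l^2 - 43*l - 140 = (l - 7)*(l + 4)*(l + 5)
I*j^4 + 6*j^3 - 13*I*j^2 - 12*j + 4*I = (j - 2*I)^2*(j - I)*(I*j + 1)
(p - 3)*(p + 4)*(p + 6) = p^3 + 7*p^2 - 6*p - 72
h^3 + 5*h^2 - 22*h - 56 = (h - 4)*(h + 2)*(h + 7)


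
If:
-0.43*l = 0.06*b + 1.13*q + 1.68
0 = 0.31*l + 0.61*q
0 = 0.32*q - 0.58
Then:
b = -36.58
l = -3.57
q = 1.81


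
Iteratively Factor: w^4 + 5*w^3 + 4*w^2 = (w + 1)*(w^3 + 4*w^2) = w*(w + 1)*(w^2 + 4*w) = w*(w + 1)*(w + 4)*(w)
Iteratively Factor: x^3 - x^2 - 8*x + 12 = (x + 3)*(x^2 - 4*x + 4) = (x - 2)*(x + 3)*(x - 2)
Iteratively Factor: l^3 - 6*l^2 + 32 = (l - 4)*(l^2 - 2*l - 8) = (l - 4)*(l + 2)*(l - 4)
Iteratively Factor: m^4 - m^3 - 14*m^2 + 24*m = (m - 3)*(m^3 + 2*m^2 - 8*m) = m*(m - 3)*(m^2 + 2*m - 8) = m*(m - 3)*(m + 4)*(m - 2)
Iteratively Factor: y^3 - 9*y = (y)*(y^2 - 9) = y*(y - 3)*(y + 3)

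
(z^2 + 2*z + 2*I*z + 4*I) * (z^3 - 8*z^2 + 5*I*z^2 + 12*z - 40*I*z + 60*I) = z^5 - 6*z^4 + 7*I*z^4 - 14*z^3 - 42*I*z^3 + 84*z^2 - 28*I*z^2 + 40*z + 168*I*z - 240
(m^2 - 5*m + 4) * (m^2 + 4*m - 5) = m^4 - m^3 - 21*m^2 + 41*m - 20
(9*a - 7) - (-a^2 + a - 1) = a^2 + 8*a - 6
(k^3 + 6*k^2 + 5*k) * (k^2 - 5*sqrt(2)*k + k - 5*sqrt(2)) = k^5 - 5*sqrt(2)*k^4 + 7*k^4 - 35*sqrt(2)*k^3 + 11*k^3 - 55*sqrt(2)*k^2 + 5*k^2 - 25*sqrt(2)*k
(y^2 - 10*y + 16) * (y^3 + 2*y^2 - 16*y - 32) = y^5 - 8*y^4 - 20*y^3 + 160*y^2 + 64*y - 512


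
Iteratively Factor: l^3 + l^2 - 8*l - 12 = (l - 3)*(l^2 + 4*l + 4) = (l - 3)*(l + 2)*(l + 2)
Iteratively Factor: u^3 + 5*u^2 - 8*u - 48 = (u - 3)*(u^2 + 8*u + 16) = (u - 3)*(u + 4)*(u + 4)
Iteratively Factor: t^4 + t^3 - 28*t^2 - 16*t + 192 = (t + 4)*(t^3 - 3*t^2 - 16*t + 48) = (t - 3)*(t + 4)*(t^2 - 16) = (t - 4)*(t - 3)*(t + 4)*(t + 4)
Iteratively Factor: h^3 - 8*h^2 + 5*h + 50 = (h - 5)*(h^2 - 3*h - 10) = (h - 5)*(h + 2)*(h - 5)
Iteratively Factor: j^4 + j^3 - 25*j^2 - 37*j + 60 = (j + 4)*(j^3 - 3*j^2 - 13*j + 15) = (j + 3)*(j + 4)*(j^2 - 6*j + 5) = (j - 1)*(j + 3)*(j + 4)*(j - 5)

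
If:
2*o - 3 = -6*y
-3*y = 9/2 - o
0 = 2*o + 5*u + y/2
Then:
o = 3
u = -23/20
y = -1/2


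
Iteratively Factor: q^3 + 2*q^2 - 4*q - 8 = (q + 2)*(q^2 - 4) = (q - 2)*(q + 2)*(q + 2)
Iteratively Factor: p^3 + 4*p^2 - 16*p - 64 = (p - 4)*(p^2 + 8*p + 16) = (p - 4)*(p + 4)*(p + 4)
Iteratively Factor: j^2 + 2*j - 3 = (j - 1)*(j + 3)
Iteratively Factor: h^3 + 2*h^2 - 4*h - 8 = (h + 2)*(h^2 - 4) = (h - 2)*(h + 2)*(h + 2)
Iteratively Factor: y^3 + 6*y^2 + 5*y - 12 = (y + 3)*(y^2 + 3*y - 4) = (y + 3)*(y + 4)*(y - 1)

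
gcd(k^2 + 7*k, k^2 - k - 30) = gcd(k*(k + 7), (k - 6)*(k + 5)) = 1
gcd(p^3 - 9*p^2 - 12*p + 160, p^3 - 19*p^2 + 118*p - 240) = p^2 - 13*p + 40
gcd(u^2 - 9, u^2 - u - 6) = u - 3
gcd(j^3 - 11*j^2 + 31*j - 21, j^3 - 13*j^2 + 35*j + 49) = j - 7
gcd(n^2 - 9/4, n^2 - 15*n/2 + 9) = n - 3/2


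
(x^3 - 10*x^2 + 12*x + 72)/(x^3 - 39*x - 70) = (x^2 - 12*x + 36)/(x^2 - 2*x - 35)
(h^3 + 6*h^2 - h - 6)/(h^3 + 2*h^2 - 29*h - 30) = (h - 1)/(h - 5)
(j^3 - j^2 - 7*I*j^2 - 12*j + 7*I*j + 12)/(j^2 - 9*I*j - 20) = (j^2 - j*(1 + 3*I) + 3*I)/(j - 5*I)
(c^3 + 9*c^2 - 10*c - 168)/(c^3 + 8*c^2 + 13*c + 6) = (c^2 + 3*c - 28)/(c^2 + 2*c + 1)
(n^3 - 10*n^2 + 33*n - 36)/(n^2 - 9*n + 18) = (n^2 - 7*n + 12)/(n - 6)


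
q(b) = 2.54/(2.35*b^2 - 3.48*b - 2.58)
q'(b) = 2.54*(3.48 - 4.7*b)/(2.35*b^2 - 3.48*b - 2.58)^2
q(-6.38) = 0.02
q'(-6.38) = 0.01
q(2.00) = -18.14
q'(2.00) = -767.18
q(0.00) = -0.98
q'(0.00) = 1.33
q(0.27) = -0.76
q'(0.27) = 0.50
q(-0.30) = -1.92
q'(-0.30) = 7.08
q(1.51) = -1.03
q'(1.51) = -1.50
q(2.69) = 0.50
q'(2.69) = -0.91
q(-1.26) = 0.46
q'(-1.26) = 0.78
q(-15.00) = 0.00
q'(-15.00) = 0.00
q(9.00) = 0.02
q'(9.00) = -0.00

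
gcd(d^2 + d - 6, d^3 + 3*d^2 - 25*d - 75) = d + 3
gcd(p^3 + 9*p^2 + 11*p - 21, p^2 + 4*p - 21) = p + 7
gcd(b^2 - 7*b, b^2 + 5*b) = b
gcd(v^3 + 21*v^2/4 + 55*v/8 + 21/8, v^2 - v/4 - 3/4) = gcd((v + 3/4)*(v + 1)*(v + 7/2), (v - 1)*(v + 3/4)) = v + 3/4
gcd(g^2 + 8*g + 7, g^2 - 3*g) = 1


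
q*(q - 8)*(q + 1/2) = q^3 - 15*q^2/2 - 4*q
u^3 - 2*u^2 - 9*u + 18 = (u - 3)*(u - 2)*(u + 3)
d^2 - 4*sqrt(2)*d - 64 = (d - 8*sqrt(2))*(d + 4*sqrt(2))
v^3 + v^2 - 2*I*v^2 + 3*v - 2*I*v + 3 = (v + 1)*(v - 3*I)*(v + I)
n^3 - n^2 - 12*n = n*(n - 4)*(n + 3)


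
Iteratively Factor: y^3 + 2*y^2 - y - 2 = (y + 1)*(y^2 + y - 2) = (y - 1)*(y + 1)*(y + 2)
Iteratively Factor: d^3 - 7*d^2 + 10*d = (d)*(d^2 - 7*d + 10) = d*(d - 2)*(d - 5)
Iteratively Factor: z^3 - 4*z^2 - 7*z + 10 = (z - 5)*(z^2 + z - 2) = (z - 5)*(z + 2)*(z - 1)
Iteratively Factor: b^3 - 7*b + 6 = (b - 1)*(b^2 + b - 6) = (b - 2)*(b - 1)*(b + 3)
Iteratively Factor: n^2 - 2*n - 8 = (n - 4)*(n + 2)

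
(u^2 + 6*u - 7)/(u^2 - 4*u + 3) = (u + 7)/(u - 3)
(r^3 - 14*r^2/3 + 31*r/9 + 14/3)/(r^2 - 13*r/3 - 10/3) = (r^2 - 16*r/3 + 7)/(r - 5)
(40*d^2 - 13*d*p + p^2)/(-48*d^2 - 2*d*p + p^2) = (-5*d + p)/(6*d + p)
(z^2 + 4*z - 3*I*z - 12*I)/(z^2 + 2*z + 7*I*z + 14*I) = (z^2 + z*(4 - 3*I) - 12*I)/(z^2 + z*(2 + 7*I) + 14*I)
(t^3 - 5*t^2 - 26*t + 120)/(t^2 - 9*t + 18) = (t^2 + t - 20)/(t - 3)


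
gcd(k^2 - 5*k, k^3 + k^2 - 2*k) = k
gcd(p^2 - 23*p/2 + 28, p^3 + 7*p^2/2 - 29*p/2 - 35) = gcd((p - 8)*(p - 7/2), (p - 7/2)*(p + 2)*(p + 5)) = p - 7/2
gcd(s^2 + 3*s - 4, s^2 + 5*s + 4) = s + 4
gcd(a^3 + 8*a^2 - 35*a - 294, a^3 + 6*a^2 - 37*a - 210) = a^2 + a - 42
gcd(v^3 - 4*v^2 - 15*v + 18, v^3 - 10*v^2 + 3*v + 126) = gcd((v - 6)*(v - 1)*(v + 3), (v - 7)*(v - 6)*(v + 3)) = v^2 - 3*v - 18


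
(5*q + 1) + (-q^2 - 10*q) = -q^2 - 5*q + 1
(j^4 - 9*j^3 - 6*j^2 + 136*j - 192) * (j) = j^5 - 9*j^4 - 6*j^3 + 136*j^2 - 192*j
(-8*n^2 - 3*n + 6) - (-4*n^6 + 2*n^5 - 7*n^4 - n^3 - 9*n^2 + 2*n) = 4*n^6 - 2*n^5 + 7*n^4 + n^3 + n^2 - 5*n + 6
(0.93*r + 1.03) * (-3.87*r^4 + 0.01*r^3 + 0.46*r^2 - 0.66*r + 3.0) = -3.5991*r^5 - 3.9768*r^4 + 0.4381*r^3 - 0.14*r^2 + 2.1102*r + 3.09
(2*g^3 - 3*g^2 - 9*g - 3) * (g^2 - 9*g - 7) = 2*g^5 - 21*g^4 + 4*g^3 + 99*g^2 + 90*g + 21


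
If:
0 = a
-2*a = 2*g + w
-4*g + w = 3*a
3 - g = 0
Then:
No Solution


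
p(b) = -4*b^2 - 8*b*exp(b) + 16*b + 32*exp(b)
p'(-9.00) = 88.01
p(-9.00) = -467.99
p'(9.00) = -389004.03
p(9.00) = -324303.36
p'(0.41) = 43.94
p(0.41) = 49.16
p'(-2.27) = 38.52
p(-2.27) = -51.75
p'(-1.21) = 35.72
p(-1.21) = -12.79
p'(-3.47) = 45.37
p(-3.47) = -101.82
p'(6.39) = -16194.75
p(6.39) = -11453.87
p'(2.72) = 28.24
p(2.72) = 169.37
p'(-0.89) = 35.90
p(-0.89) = -1.34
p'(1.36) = 56.24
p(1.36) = 96.65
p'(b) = -8*b*exp(b) - 8*b + 24*exp(b) + 16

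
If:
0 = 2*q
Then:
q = 0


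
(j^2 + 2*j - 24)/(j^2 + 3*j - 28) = (j + 6)/(j + 7)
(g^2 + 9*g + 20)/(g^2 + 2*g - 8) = (g + 5)/(g - 2)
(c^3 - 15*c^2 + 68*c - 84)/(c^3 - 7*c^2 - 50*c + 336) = (c^2 - 9*c + 14)/(c^2 - c - 56)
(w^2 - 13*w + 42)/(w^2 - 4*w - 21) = (w - 6)/(w + 3)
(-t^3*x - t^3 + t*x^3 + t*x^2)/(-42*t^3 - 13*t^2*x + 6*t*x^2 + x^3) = t*(t^2*x + t^2 - x^3 - x^2)/(42*t^3 + 13*t^2*x - 6*t*x^2 - x^3)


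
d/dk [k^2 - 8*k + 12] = 2*k - 8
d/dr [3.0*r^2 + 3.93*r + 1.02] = 6.0*r + 3.93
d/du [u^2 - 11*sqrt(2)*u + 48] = 2*u - 11*sqrt(2)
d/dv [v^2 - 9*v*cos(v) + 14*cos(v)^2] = 9*v*sin(v) + 2*v - 14*sin(2*v) - 9*cos(v)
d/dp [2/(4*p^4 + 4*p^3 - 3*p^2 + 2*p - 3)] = 4*(-8*p^3 - 6*p^2 + 3*p - 1)/(4*p^4 + 4*p^3 - 3*p^2 + 2*p - 3)^2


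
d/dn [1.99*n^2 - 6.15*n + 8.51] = 3.98*n - 6.15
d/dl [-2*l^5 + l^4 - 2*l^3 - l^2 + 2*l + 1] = -10*l^4 + 4*l^3 - 6*l^2 - 2*l + 2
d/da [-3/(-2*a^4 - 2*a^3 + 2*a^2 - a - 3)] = 3*(-8*a^3 - 6*a^2 + 4*a - 1)/(2*a^4 + 2*a^3 - 2*a^2 + a + 3)^2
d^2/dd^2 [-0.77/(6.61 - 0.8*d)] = 0.9856/(0.8*d - 6.61)^3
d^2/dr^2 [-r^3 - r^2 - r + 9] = -6*r - 2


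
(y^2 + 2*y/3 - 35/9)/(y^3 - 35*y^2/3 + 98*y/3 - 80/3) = (y + 7/3)/(y^2 - 10*y + 16)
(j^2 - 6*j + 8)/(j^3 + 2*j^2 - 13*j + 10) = (j - 4)/(j^2 + 4*j - 5)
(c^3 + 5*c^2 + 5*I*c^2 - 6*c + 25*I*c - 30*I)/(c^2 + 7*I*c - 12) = (c^3 + 5*c^2*(1 + I) + c*(-6 + 25*I) - 30*I)/(c^2 + 7*I*c - 12)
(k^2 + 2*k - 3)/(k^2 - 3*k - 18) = (k - 1)/(k - 6)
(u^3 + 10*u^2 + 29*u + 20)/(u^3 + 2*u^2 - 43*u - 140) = (u + 1)/(u - 7)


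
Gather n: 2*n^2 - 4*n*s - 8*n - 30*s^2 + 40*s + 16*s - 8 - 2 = 2*n^2 + n*(-4*s - 8) - 30*s^2 + 56*s - 10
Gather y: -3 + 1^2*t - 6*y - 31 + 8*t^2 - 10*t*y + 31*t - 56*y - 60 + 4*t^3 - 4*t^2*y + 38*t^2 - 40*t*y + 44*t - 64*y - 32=4*t^3 + 46*t^2 + 76*t + y*(-4*t^2 - 50*t - 126) - 126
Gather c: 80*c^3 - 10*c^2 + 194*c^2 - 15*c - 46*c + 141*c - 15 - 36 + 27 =80*c^3 + 184*c^2 + 80*c - 24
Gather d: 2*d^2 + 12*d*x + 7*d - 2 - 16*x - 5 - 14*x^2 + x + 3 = 2*d^2 + d*(12*x + 7) - 14*x^2 - 15*x - 4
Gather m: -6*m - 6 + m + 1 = -5*m - 5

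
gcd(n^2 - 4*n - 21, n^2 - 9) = n + 3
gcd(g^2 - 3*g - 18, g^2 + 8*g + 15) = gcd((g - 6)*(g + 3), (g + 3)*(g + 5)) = g + 3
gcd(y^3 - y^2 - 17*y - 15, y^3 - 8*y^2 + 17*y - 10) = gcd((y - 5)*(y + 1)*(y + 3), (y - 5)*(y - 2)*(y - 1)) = y - 5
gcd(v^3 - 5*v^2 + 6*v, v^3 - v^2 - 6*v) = v^2 - 3*v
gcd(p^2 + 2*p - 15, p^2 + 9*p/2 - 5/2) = p + 5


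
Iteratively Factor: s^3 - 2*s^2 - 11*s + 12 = (s - 1)*(s^2 - s - 12) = (s - 4)*(s - 1)*(s + 3)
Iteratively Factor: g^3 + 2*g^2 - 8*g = (g)*(g^2 + 2*g - 8) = g*(g - 2)*(g + 4)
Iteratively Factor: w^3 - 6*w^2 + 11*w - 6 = (w - 2)*(w^2 - 4*w + 3) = (w - 2)*(w - 1)*(w - 3)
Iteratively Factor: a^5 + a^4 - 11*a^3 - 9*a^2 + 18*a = (a + 2)*(a^4 - a^3 - 9*a^2 + 9*a) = (a - 3)*(a + 2)*(a^3 + 2*a^2 - 3*a) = (a - 3)*(a + 2)*(a + 3)*(a^2 - a) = (a - 3)*(a - 1)*(a + 2)*(a + 3)*(a)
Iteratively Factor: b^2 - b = (b - 1)*(b)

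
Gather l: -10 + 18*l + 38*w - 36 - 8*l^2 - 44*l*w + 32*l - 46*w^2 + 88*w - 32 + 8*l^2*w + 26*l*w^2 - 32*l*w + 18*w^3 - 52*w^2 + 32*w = l^2*(8*w - 8) + l*(26*w^2 - 76*w + 50) + 18*w^3 - 98*w^2 + 158*w - 78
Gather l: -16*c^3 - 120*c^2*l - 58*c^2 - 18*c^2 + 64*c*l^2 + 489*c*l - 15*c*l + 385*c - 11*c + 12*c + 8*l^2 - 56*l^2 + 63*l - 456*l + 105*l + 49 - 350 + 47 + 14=-16*c^3 - 76*c^2 + 386*c + l^2*(64*c - 48) + l*(-120*c^2 + 474*c - 288) - 240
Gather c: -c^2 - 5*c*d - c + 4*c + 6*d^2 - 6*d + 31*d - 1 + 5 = -c^2 + c*(3 - 5*d) + 6*d^2 + 25*d + 4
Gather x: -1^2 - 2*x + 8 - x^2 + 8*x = -x^2 + 6*x + 7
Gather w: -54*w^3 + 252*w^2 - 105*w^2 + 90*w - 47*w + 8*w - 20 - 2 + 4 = -54*w^3 + 147*w^2 + 51*w - 18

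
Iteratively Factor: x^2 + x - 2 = (x - 1)*(x + 2)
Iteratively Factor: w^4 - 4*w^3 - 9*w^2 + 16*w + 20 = (w + 2)*(w^3 - 6*w^2 + 3*w + 10) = (w - 2)*(w + 2)*(w^2 - 4*w - 5) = (w - 2)*(w + 1)*(w + 2)*(w - 5)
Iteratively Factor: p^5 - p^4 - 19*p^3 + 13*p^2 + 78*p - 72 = (p + 3)*(p^4 - 4*p^3 - 7*p^2 + 34*p - 24) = (p + 3)^2*(p^3 - 7*p^2 + 14*p - 8) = (p - 2)*(p + 3)^2*(p^2 - 5*p + 4) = (p - 2)*(p - 1)*(p + 3)^2*(p - 4)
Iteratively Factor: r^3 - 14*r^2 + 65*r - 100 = (r - 4)*(r^2 - 10*r + 25) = (r - 5)*(r - 4)*(r - 5)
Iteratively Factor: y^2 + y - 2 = (y - 1)*(y + 2)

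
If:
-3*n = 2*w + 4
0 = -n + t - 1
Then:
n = -2*w/3 - 4/3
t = -2*w/3 - 1/3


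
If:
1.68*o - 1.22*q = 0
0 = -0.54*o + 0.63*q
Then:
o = 0.00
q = 0.00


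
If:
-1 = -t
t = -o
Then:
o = -1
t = 1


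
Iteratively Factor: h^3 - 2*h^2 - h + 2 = (h + 1)*(h^2 - 3*h + 2) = (h - 2)*(h + 1)*(h - 1)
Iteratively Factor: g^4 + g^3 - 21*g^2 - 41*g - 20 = (g + 4)*(g^3 - 3*g^2 - 9*g - 5) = (g + 1)*(g + 4)*(g^2 - 4*g - 5) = (g - 5)*(g + 1)*(g + 4)*(g + 1)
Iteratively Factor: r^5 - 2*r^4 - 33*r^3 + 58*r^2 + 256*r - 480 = (r + 4)*(r^4 - 6*r^3 - 9*r^2 + 94*r - 120) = (r + 4)^2*(r^3 - 10*r^2 + 31*r - 30) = (r - 2)*(r + 4)^2*(r^2 - 8*r + 15) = (r - 5)*(r - 2)*(r + 4)^2*(r - 3)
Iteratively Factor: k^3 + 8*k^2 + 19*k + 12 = (k + 3)*(k^2 + 5*k + 4) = (k + 1)*(k + 3)*(k + 4)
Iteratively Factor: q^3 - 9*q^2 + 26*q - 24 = (q - 3)*(q^2 - 6*q + 8) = (q - 3)*(q - 2)*(q - 4)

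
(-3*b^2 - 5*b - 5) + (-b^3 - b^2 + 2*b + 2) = -b^3 - 4*b^2 - 3*b - 3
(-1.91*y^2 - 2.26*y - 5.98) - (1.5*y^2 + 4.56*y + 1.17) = -3.41*y^2 - 6.82*y - 7.15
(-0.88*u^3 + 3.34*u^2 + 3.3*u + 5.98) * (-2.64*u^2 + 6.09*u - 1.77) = 2.3232*u^5 - 14.1768*u^4 + 13.1862*u^3 - 1.602*u^2 + 30.5772*u - 10.5846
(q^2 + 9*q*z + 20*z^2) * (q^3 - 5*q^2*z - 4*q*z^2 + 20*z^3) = q^5 + 4*q^4*z - 29*q^3*z^2 - 116*q^2*z^3 + 100*q*z^4 + 400*z^5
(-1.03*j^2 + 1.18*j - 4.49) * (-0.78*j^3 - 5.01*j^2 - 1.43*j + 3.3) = 0.8034*j^5 + 4.2399*j^4 - 0.936699999999999*j^3 + 17.4085*j^2 + 10.3147*j - 14.817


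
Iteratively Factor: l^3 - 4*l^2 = (l)*(l^2 - 4*l) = l^2*(l - 4)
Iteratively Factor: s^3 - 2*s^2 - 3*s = (s + 1)*(s^2 - 3*s) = (s - 3)*(s + 1)*(s)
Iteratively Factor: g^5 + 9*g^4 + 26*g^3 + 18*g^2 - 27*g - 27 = (g + 3)*(g^4 + 6*g^3 + 8*g^2 - 6*g - 9) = (g + 1)*(g + 3)*(g^3 + 5*g^2 + 3*g - 9) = (g + 1)*(g + 3)^2*(g^2 + 2*g - 3) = (g - 1)*(g + 1)*(g + 3)^2*(g + 3)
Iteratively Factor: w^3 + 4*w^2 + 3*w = (w + 1)*(w^2 + 3*w) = w*(w + 1)*(w + 3)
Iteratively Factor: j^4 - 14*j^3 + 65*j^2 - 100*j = (j - 5)*(j^3 - 9*j^2 + 20*j) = (j - 5)*(j - 4)*(j^2 - 5*j) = (j - 5)^2*(j - 4)*(j)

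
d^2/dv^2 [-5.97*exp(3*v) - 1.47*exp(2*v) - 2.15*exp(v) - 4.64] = (-53.73*exp(2*v) - 5.88*exp(v) - 2.15)*exp(v)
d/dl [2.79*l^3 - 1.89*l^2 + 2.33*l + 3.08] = 8.37*l^2 - 3.78*l + 2.33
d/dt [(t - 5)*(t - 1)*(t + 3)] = 3*t^2 - 6*t - 13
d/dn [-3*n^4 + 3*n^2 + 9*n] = -12*n^3 + 6*n + 9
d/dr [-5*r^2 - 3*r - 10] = -10*r - 3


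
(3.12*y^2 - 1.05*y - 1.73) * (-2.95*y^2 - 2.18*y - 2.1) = -9.204*y^4 - 3.7041*y^3 + 0.8405*y^2 + 5.9764*y + 3.633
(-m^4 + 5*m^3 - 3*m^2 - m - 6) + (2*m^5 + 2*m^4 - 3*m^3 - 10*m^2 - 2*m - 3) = 2*m^5 + m^4 + 2*m^3 - 13*m^2 - 3*m - 9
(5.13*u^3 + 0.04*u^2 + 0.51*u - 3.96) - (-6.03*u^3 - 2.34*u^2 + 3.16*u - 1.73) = 11.16*u^3 + 2.38*u^2 - 2.65*u - 2.23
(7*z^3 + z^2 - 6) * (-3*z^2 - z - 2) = -21*z^5 - 10*z^4 - 15*z^3 + 16*z^2 + 6*z + 12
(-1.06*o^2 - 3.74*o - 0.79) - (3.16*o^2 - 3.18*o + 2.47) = -4.22*o^2 - 0.56*o - 3.26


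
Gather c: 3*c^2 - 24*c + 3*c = 3*c^2 - 21*c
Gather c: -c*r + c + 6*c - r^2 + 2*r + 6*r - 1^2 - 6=c*(7 - r) - r^2 + 8*r - 7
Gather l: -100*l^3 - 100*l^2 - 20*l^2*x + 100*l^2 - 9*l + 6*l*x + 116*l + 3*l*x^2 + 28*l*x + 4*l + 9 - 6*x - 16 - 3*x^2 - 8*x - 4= -100*l^3 - 20*l^2*x + l*(3*x^2 + 34*x + 111) - 3*x^2 - 14*x - 11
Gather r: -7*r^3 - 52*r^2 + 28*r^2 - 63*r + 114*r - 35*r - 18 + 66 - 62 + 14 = -7*r^3 - 24*r^2 + 16*r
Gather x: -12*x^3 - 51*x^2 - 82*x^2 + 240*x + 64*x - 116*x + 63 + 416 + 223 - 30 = -12*x^3 - 133*x^2 + 188*x + 672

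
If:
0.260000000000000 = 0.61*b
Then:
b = 0.43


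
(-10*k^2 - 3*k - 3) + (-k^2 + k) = -11*k^2 - 2*k - 3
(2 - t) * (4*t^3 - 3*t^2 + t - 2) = -4*t^4 + 11*t^3 - 7*t^2 + 4*t - 4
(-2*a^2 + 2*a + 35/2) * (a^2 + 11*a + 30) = -2*a^4 - 20*a^3 - 41*a^2/2 + 505*a/2 + 525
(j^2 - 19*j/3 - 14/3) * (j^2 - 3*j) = j^4 - 28*j^3/3 + 43*j^2/3 + 14*j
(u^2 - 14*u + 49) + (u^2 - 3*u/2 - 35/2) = 2*u^2 - 31*u/2 + 63/2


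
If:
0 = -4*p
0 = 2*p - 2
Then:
No Solution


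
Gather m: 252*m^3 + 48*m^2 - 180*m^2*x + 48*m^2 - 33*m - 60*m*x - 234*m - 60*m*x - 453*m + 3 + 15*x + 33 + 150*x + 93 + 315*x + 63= 252*m^3 + m^2*(96 - 180*x) + m*(-120*x - 720) + 480*x + 192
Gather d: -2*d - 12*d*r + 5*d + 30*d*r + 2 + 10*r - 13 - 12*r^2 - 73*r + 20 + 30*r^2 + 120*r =d*(18*r + 3) + 18*r^2 + 57*r + 9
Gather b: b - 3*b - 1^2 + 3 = 2 - 2*b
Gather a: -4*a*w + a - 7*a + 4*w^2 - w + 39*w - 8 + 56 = a*(-4*w - 6) + 4*w^2 + 38*w + 48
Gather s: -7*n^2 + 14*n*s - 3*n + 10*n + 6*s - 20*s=-7*n^2 + 7*n + s*(14*n - 14)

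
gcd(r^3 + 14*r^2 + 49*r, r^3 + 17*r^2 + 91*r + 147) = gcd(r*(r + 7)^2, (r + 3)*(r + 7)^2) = r^2 + 14*r + 49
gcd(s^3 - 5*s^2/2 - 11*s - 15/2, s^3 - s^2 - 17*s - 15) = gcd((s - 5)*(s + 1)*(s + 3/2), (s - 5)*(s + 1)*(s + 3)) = s^2 - 4*s - 5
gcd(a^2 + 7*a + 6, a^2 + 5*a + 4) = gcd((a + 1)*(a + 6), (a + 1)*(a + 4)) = a + 1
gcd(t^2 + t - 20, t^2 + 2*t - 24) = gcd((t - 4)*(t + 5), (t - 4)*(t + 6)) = t - 4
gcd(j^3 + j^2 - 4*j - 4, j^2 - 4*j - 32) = 1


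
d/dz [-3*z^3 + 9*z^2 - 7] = 9*z*(2 - z)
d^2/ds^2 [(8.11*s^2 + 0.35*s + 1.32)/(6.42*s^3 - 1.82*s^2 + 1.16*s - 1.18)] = (668.530007999999*s^6 + 86.5544400000001*s^5 + 265.949784*s^4 + 644.7084*s^3 + 12.531336*s^2 + 38.768088*s + 21.425608)/(264.609288*s^9 - 225.041544*s^8 + 207.229896*s^7 - 233.258048*s^6 + 120.16896*s^5 - 71.799048*s^4 + 43.325816*s^3 - 12.365928*s^2 + 4.845552*s - 1.643032)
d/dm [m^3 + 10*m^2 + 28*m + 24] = 3*m^2 + 20*m + 28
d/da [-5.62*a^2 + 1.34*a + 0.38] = 1.34 - 11.24*a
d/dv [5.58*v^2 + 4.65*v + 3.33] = 11.16*v + 4.65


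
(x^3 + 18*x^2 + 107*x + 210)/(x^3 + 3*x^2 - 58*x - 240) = (x + 7)/(x - 8)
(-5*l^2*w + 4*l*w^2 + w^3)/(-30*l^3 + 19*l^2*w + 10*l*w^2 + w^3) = w/(6*l + w)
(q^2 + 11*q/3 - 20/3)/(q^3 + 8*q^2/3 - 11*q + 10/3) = (3*q - 4)/(3*q^2 - 7*q + 2)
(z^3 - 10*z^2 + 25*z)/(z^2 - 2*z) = (z^2 - 10*z + 25)/(z - 2)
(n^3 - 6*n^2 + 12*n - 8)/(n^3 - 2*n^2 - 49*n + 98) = (n^2 - 4*n + 4)/(n^2 - 49)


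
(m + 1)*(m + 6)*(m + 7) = m^3 + 14*m^2 + 55*m + 42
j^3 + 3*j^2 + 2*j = j*(j + 1)*(j + 2)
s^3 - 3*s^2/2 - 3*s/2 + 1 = (s - 2)*(s - 1/2)*(s + 1)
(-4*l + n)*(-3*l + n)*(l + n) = 12*l^3 + 5*l^2*n - 6*l*n^2 + n^3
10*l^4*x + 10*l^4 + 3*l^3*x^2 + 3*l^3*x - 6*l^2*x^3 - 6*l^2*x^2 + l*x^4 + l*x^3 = (-5*l + x)*(-2*l + x)*(l + x)*(l*x + l)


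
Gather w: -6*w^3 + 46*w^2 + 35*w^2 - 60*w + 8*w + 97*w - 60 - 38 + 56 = -6*w^3 + 81*w^2 + 45*w - 42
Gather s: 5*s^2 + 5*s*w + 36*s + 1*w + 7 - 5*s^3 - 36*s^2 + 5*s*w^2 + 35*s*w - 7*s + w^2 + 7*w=-5*s^3 - 31*s^2 + s*(5*w^2 + 40*w + 29) + w^2 + 8*w + 7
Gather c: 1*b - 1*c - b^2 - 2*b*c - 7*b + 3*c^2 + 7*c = -b^2 - 6*b + 3*c^2 + c*(6 - 2*b)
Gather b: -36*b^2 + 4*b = -36*b^2 + 4*b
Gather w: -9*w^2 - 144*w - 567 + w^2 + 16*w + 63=-8*w^2 - 128*w - 504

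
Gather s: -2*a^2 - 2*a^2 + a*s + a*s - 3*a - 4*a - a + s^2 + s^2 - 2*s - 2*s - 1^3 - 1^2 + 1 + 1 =-4*a^2 - 8*a + 2*s^2 + s*(2*a - 4)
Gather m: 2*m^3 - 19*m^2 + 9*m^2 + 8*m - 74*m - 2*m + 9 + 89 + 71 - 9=2*m^3 - 10*m^2 - 68*m + 160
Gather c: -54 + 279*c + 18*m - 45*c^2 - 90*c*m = -45*c^2 + c*(279 - 90*m) + 18*m - 54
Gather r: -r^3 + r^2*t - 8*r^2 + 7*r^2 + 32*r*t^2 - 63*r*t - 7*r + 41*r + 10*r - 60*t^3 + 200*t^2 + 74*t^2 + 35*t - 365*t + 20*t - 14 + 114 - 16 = -r^3 + r^2*(t - 1) + r*(32*t^2 - 63*t + 44) - 60*t^3 + 274*t^2 - 310*t + 84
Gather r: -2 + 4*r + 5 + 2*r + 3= 6*r + 6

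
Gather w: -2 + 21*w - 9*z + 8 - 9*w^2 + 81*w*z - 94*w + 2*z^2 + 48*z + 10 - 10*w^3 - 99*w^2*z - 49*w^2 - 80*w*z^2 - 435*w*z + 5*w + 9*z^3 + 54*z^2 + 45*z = -10*w^3 + w^2*(-99*z - 58) + w*(-80*z^2 - 354*z - 68) + 9*z^3 + 56*z^2 + 84*z + 16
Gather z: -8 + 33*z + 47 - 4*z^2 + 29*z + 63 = -4*z^2 + 62*z + 102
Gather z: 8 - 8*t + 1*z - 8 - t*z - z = -t*z - 8*t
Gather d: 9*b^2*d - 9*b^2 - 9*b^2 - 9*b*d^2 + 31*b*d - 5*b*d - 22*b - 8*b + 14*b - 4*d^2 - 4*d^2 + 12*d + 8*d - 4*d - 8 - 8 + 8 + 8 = -18*b^2 - 16*b + d^2*(-9*b - 8) + d*(9*b^2 + 26*b + 16)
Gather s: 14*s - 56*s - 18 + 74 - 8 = 48 - 42*s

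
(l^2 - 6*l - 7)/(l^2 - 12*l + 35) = (l + 1)/(l - 5)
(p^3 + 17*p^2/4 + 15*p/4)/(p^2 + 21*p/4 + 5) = p*(p + 3)/(p + 4)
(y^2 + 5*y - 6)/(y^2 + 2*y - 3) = (y + 6)/(y + 3)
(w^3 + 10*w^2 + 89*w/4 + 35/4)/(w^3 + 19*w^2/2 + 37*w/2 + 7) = (w + 5/2)/(w + 2)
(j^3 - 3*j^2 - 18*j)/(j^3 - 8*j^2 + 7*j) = (j^2 - 3*j - 18)/(j^2 - 8*j + 7)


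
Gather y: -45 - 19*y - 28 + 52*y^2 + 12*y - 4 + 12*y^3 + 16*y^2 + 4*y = 12*y^3 + 68*y^2 - 3*y - 77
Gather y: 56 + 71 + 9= 136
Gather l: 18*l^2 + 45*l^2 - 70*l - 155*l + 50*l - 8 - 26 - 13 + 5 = 63*l^2 - 175*l - 42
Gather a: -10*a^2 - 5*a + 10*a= -10*a^2 + 5*a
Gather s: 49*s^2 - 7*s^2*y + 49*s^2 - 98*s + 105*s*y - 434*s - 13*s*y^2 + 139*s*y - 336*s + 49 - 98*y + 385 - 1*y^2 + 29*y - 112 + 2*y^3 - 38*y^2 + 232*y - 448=s^2*(98 - 7*y) + s*(-13*y^2 + 244*y - 868) + 2*y^3 - 39*y^2 + 163*y - 126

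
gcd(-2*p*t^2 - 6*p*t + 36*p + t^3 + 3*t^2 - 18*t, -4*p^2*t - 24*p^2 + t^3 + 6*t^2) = 2*p*t + 12*p - t^2 - 6*t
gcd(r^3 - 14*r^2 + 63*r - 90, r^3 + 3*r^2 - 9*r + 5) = 1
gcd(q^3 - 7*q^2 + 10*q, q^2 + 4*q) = q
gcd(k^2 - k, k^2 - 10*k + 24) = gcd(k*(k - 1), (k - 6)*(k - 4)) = 1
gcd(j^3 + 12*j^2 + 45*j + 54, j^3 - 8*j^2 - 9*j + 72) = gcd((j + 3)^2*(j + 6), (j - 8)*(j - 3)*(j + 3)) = j + 3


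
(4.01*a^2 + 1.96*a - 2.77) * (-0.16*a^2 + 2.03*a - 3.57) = -0.6416*a^4 + 7.8267*a^3 - 9.8937*a^2 - 12.6203*a + 9.8889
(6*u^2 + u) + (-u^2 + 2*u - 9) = 5*u^2 + 3*u - 9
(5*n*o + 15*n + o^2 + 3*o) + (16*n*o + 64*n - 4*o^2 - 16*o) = 21*n*o + 79*n - 3*o^2 - 13*o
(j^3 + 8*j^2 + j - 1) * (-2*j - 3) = -2*j^4 - 19*j^3 - 26*j^2 - j + 3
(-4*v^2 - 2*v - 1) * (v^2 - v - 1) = -4*v^4 + 2*v^3 + 5*v^2 + 3*v + 1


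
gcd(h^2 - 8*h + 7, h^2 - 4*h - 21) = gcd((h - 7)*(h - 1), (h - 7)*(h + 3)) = h - 7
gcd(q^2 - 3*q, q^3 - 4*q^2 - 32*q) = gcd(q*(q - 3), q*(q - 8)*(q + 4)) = q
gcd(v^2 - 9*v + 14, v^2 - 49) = v - 7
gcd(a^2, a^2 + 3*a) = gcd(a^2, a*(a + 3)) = a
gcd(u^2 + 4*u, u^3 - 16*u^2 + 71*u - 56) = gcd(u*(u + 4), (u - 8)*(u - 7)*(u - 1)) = 1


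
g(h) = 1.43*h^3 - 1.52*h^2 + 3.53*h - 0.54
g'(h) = 4.29*h^2 - 3.04*h + 3.53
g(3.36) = 48.40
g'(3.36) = 41.75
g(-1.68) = -17.54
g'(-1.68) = 20.75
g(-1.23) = -9.84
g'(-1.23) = 13.76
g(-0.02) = -0.61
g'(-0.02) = 3.59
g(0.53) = 1.12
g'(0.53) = 3.12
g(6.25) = 311.27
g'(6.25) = 152.11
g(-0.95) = -6.49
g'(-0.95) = 10.29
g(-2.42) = -38.25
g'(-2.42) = 36.01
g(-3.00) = -63.42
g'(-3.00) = 51.26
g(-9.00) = -1197.90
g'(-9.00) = 378.38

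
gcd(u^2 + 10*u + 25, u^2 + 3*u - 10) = u + 5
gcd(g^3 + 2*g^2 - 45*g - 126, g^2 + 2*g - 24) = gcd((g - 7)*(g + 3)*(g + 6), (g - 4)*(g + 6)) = g + 6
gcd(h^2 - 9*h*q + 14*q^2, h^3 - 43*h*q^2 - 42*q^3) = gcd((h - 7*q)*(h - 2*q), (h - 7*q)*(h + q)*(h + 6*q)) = -h + 7*q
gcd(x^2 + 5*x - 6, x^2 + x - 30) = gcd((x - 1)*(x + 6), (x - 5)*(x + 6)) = x + 6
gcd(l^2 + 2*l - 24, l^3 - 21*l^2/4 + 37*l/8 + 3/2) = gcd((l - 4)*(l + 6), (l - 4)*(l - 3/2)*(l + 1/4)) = l - 4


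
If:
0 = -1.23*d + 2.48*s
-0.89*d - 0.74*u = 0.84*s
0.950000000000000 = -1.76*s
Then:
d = -1.09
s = -0.54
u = 1.92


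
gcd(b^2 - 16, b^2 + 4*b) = b + 4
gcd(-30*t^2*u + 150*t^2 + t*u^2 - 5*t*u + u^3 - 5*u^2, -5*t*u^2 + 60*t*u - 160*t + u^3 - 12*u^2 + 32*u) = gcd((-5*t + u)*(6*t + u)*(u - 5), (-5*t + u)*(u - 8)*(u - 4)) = 5*t - u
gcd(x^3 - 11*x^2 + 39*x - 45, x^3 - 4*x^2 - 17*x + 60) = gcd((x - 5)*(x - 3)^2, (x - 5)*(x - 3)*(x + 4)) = x^2 - 8*x + 15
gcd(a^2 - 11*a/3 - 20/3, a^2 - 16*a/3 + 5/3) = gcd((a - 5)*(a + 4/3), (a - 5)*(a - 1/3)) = a - 5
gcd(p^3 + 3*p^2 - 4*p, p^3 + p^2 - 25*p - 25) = 1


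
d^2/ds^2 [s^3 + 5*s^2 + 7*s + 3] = 6*s + 10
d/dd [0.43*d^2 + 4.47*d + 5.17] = 0.86*d + 4.47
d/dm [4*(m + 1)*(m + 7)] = 8*m + 32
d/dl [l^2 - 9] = 2*l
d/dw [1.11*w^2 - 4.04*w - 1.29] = 2.22*w - 4.04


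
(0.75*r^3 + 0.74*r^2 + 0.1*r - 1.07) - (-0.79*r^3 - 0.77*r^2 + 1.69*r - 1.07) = 1.54*r^3 + 1.51*r^2 - 1.59*r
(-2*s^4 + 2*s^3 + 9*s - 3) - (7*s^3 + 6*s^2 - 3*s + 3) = -2*s^4 - 5*s^3 - 6*s^2 + 12*s - 6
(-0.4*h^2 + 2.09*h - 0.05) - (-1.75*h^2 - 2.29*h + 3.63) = 1.35*h^2 + 4.38*h - 3.68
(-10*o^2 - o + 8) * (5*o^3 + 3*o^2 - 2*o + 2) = -50*o^5 - 35*o^4 + 57*o^3 + 6*o^2 - 18*o + 16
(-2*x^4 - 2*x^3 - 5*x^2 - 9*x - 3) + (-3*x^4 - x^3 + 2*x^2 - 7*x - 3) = -5*x^4 - 3*x^3 - 3*x^2 - 16*x - 6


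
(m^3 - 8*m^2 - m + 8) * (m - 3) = m^4 - 11*m^3 + 23*m^2 + 11*m - 24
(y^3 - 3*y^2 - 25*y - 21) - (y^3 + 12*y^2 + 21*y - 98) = -15*y^2 - 46*y + 77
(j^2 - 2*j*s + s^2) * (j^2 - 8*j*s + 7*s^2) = j^4 - 10*j^3*s + 24*j^2*s^2 - 22*j*s^3 + 7*s^4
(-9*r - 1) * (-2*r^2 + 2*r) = 18*r^3 - 16*r^2 - 2*r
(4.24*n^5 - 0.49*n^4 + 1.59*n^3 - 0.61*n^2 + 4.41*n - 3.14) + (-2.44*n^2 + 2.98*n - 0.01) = 4.24*n^5 - 0.49*n^4 + 1.59*n^3 - 3.05*n^2 + 7.39*n - 3.15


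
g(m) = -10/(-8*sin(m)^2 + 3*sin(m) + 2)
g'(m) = -10*(16*sin(m)*cos(m) - 3*cos(m))/(-8*sin(m)^2 + 3*sin(m) + 2)^2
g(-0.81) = 2.29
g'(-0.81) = 5.27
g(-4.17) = 7.70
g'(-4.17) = 32.74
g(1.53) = 3.35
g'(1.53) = -0.59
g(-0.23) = -11.11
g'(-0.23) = 79.86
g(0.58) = -8.06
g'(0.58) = -31.31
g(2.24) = 17.60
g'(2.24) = 183.44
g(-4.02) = 23.22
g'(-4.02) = 320.70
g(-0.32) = -37.78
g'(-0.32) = 1088.43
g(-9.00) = 16.80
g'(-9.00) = -246.84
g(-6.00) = -4.52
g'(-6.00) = -2.88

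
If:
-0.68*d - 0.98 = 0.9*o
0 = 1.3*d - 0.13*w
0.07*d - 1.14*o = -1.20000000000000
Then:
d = -2.62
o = 0.89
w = -26.21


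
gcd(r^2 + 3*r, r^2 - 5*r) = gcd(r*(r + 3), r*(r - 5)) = r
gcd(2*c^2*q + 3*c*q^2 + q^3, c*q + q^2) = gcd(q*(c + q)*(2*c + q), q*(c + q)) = c*q + q^2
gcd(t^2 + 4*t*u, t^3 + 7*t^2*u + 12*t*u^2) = t^2 + 4*t*u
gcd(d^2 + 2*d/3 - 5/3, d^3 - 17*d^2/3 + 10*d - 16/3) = d - 1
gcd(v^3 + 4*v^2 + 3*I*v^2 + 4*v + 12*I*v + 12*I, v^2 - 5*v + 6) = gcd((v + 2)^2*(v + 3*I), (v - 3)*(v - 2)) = 1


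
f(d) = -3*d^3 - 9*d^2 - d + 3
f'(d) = -9*d^2 - 18*d - 1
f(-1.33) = -4.53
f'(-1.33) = 7.02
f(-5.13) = 176.29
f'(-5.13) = -145.51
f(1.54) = -30.84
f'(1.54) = -50.06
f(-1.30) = -4.32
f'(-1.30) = 7.19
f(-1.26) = -4.03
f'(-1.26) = 7.39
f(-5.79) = 289.39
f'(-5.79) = -198.50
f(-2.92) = 3.87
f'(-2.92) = -25.18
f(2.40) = -92.71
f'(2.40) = -96.04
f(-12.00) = 3903.00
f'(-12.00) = -1081.00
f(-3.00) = 6.00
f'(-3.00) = -28.00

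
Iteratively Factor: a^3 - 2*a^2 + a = (a - 1)*(a^2 - a) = a*(a - 1)*(a - 1)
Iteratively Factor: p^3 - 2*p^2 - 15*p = (p)*(p^2 - 2*p - 15) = p*(p + 3)*(p - 5)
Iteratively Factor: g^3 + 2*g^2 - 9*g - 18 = (g - 3)*(g^2 + 5*g + 6) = (g - 3)*(g + 3)*(g + 2)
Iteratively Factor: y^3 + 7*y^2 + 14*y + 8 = (y + 1)*(y^2 + 6*y + 8) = (y + 1)*(y + 2)*(y + 4)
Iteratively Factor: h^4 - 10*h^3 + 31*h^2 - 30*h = (h)*(h^3 - 10*h^2 + 31*h - 30) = h*(h - 2)*(h^2 - 8*h + 15) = h*(h - 3)*(h - 2)*(h - 5)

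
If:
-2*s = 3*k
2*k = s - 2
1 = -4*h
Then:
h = -1/4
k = -4/7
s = 6/7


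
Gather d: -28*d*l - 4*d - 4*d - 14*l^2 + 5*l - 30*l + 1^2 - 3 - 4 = d*(-28*l - 8) - 14*l^2 - 25*l - 6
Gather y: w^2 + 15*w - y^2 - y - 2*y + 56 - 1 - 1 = w^2 + 15*w - y^2 - 3*y + 54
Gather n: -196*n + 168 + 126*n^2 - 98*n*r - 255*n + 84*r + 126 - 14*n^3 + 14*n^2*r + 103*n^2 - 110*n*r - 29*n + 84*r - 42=-14*n^3 + n^2*(14*r + 229) + n*(-208*r - 480) + 168*r + 252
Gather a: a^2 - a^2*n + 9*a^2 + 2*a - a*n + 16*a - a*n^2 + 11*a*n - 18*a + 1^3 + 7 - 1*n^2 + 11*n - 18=a^2*(10 - n) + a*(-n^2 + 10*n) - n^2 + 11*n - 10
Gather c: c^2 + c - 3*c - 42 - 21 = c^2 - 2*c - 63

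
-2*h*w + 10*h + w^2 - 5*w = (-2*h + w)*(w - 5)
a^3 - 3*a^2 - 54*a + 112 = (a - 8)*(a - 2)*(a + 7)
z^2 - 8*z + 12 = (z - 6)*(z - 2)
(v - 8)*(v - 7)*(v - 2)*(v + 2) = v^4 - 15*v^3 + 52*v^2 + 60*v - 224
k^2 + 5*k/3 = k*(k + 5/3)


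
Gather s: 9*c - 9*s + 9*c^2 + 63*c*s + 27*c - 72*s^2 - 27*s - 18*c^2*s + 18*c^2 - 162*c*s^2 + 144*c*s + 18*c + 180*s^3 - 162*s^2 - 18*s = 27*c^2 + 54*c + 180*s^3 + s^2*(-162*c - 234) + s*(-18*c^2 + 207*c - 54)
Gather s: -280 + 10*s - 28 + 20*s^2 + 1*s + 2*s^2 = 22*s^2 + 11*s - 308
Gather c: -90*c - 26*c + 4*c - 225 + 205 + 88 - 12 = 56 - 112*c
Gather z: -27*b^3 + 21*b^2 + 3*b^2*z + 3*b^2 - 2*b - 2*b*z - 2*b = -27*b^3 + 24*b^2 - 4*b + z*(3*b^2 - 2*b)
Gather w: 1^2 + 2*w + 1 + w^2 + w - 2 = w^2 + 3*w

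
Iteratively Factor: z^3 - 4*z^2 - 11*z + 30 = (z + 3)*(z^2 - 7*z + 10) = (z - 2)*(z + 3)*(z - 5)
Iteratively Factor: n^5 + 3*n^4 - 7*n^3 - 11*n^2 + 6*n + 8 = (n + 1)*(n^4 + 2*n^3 - 9*n^2 - 2*n + 8) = (n - 2)*(n + 1)*(n^3 + 4*n^2 - n - 4) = (n - 2)*(n - 1)*(n + 1)*(n^2 + 5*n + 4) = (n - 2)*(n - 1)*(n + 1)*(n + 4)*(n + 1)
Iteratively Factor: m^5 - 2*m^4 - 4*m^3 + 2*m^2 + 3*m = (m - 1)*(m^4 - m^3 - 5*m^2 - 3*m) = (m - 3)*(m - 1)*(m^3 + 2*m^2 + m) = m*(m - 3)*(m - 1)*(m^2 + 2*m + 1) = m*(m - 3)*(m - 1)*(m + 1)*(m + 1)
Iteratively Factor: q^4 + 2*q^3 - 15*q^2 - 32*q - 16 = (q + 1)*(q^3 + q^2 - 16*q - 16) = (q + 1)^2*(q^2 - 16) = (q - 4)*(q + 1)^2*(q + 4)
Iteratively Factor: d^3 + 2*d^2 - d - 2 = (d + 2)*(d^2 - 1) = (d + 1)*(d + 2)*(d - 1)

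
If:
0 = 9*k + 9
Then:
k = -1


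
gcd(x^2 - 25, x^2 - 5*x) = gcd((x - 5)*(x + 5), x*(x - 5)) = x - 5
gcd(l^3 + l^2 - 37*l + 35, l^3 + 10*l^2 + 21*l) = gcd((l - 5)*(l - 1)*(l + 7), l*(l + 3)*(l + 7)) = l + 7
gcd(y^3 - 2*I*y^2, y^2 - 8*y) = y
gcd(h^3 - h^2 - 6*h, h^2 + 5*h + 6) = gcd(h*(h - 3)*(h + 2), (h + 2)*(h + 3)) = h + 2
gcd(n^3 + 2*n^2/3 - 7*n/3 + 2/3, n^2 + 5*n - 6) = n - 1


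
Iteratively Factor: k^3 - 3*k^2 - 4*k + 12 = (k + 2)*(k^2 - 5*k + 6) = (k - 3)*(k + 2)*(k - 2)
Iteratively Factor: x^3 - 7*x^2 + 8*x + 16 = (x + 1)*(x^2 - 8*x + 16) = (x - 4)*(x + 1)*(x - 4)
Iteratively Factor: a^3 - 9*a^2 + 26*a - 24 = (a - 2)*(a^2 - 7*a + 12) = (a - 3)*(a - 2)*(a - 4)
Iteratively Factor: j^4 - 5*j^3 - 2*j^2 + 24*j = (j)*(j^3 - 5*j^2 - 2*j + 24) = j*(j - 3)*(j^2 - 2*j - 8) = j*(j - 4)*(j - 3)*(j + 2)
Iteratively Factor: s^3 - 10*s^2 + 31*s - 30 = (s - 2)*(s^2 - 8*s + 15) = (s - 3)*(s - 2)*(s - 5)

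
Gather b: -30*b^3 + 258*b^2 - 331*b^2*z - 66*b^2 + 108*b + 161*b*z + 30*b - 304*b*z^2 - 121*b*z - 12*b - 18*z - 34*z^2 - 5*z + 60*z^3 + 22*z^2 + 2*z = -30*b^3 + b^2*(192 - 331*z) + b*(-304*z^2 + 40*z + 126) + 60*z^3 - 12*z^2 - 21*z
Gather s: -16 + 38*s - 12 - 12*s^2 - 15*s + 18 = -12*s^2 + 23*s - 10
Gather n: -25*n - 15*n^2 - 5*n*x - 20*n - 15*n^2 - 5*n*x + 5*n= -30*n^2 + n*(-10*x - 40)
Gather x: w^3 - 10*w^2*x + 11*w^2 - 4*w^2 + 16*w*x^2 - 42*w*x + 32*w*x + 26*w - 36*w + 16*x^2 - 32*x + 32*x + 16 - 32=w^3 + 7*w^2 - 10*w + x^2*(16*w + 16) + x*(-10*w^2 - 10*w) - 16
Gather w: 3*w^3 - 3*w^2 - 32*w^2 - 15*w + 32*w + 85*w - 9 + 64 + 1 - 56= 3*w^3 - 35*w^2 + 102*w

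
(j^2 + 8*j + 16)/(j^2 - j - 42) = (j^2 + 8*j + 16)/(j^2 - j - 42)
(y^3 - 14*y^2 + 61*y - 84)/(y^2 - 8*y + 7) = (y^2 - 7*y + 12)/(y - 1)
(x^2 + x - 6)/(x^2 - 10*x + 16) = (x + 3)/(x - 8)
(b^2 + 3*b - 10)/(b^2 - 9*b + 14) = (b + 5)/(b - 7)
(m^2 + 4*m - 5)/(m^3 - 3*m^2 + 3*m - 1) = (m + 5)/(m^2 - 2*m + 1)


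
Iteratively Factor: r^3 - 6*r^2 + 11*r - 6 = (r - 1)*(r^2 - 5*r + 6) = (r - 2)*(r - 1)*(r - 3)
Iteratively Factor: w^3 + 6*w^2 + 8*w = (w)*(w^2 + 6*w + 8) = w*(w + 2)*(w + 4)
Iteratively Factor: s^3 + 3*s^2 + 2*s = (s + 2)*(s^2 + s) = s*(s + 2)*(s + 1)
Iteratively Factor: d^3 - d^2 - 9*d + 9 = (d + 3)*(d^2 - 4*d + 3) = (d - 1)*(d + 3)*(d - 3)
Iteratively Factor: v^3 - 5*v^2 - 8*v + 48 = (v - 4)*(v^2 - v - 12) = (v - 4)^2*(v + 3)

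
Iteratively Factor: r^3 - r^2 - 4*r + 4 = (r - 2)*(r^2 + r - 2) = (r - 2)*(r - 1)*(r + 2)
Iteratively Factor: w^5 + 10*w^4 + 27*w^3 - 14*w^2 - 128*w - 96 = (w + 1)*(w^4 + 9*w^3 + 18*w^2 - 32*w - 96) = (w + 1)*(w + 3)*(w^3 + 6*w^2 - 32) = (w - 2)*(w + 1)*(w + 3)*(w^2 + 8*w + 16) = (w - 2)*(w + 1)*(w + 3)*(w + 4)*(w + 4)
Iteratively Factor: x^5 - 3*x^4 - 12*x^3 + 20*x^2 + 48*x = (x + 2)*(x^4 - 5*x^3 - 2*x^2 + 24*x) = (x + 2)^2*(x^3 - 7*x^2 + 12*x) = x*(x + 2)^2*(x^2 - 7*x + 12) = x*(x - 4)*(x + 2)^2*(x - 3)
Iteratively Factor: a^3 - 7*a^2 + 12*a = (a - 4)*(a^2 - 3*a) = (a - 4)*(a - 3)*(a)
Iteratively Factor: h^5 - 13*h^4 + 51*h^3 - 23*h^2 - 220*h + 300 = (h - 5)*(h^4 - 8*h^3 + 11*h^2 + 32*h - 60) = (h - 5)*(h + 2)*(h^3 - 10*h^2 + 31*h - 30) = (h - 5)*(h - 2)*(h + 2)*(h^2 - 8*h + 15) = (h - 5)^2*(h - 2)*(h + 2)*(h - 3)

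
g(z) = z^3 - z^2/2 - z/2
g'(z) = 3*z^2 - z - 1/2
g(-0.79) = -0.41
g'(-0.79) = 2.16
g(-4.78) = -118.25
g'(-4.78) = 72.83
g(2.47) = 10.78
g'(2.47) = 15.33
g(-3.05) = -31.50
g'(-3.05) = 30.46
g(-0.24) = 0.08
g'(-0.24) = -0.09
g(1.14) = 0.26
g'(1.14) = 2.26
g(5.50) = 148.50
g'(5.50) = 84.75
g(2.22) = 7.37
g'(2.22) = 12.07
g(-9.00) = -765.00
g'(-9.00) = 251.50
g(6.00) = 195.00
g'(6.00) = 101.50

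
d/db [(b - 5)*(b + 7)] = 2*b + 2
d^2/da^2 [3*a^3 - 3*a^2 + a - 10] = 18*a - 6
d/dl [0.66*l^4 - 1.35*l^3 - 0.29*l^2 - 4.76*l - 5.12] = 2.64*l^3 - 4.05*l^2 - 0.58*l - 4.76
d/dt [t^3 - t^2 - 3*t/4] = 3*t^2 - 2*t - 3/4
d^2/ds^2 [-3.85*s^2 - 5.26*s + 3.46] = -7.70000000000000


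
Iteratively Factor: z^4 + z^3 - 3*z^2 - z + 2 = (z - 1)*(z^3 + 2*z^2 - z - 2) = (z - 1)*(z + 1)*(z^2 + z - 2) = (z - 1)^2*(z + 1)*(z + 2)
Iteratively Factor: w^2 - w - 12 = (w + 3)*(w - 4)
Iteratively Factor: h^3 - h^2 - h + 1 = (h - 1)*(h^2 - 1) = (h - 1)^2*(h + 1)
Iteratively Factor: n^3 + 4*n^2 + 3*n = (n + 1)*(n^2 + 3*n) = n*(n + 1)*(n + 3)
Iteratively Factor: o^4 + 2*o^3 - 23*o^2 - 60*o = (o + 3)*(o^3 - o^2 - 20*o) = (o - 5)*(o + 3)*(o^2 + 4*o) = o*(o - 5)*(o + 3)*(o + 4)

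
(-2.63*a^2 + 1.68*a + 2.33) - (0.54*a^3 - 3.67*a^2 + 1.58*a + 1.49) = -0.54*a^3 + 1.04*a^2 + 0.0999999999999999*a + 0.84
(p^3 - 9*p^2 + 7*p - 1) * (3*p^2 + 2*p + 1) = 3*p^5 - 25*p^4 + 4*p^3 + 2*p^2 + 5*p - 1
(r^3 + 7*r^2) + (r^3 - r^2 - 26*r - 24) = 2*r^3 + 6*r^2 - 26*r - 24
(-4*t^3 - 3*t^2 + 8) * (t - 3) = -4*t^4 + 9*t^3 + 9*t^2 + 8*t - 24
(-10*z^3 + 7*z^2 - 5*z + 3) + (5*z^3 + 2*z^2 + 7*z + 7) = -5*z^3 + 9*z^2 + 2*z + 10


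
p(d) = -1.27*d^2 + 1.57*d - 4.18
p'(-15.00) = 39.67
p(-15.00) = -313.48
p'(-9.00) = 24.43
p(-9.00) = -121.18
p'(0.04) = 1.47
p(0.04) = -4.12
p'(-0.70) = 3.35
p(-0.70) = -5.90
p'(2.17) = -3.94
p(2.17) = -6.75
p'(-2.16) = 7.06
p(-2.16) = -13.50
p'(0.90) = -0.72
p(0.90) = -3.80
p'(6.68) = -15.40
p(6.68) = -50.36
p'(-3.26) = 9.85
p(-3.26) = -22.80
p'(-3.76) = 11.12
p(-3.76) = -28.04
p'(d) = 1.57 - 2.54*d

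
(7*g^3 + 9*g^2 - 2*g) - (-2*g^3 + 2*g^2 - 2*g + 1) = 9*g^3 + 7*g^2 - 1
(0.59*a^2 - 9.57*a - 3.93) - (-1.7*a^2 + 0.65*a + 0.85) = 2.29*a^2 - 10.22*a - 4.78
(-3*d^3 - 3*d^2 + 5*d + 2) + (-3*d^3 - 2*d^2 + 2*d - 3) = -6*d^3 - 5*d^2 + 7*d - 1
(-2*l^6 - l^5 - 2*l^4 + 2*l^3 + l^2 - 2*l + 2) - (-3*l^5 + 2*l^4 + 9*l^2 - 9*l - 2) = -2*l^6 + 2*l^5 - 4*l^4 + 2*l^3 - 8*l^2 + 7*l + 4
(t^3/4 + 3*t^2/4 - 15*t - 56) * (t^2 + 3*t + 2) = t^5/4 + 3*t^4/2 - 49*t^3/4 - 199*t^2/2 - 198*t - 112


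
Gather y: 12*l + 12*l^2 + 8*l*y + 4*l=12*l^2 + 8*l*y + 16*l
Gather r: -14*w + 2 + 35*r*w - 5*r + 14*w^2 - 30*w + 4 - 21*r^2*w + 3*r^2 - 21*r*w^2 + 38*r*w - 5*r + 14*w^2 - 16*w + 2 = r^2*(3 - 21*w) + r*(-21*w^2 + 73*w - 10) + 28*w^2 - 60*w + 8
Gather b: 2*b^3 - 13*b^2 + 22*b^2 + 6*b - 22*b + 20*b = 2*b^3 + 9*b^2 + 4*b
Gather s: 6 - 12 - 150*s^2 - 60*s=-150*s^2 - 60*s - 6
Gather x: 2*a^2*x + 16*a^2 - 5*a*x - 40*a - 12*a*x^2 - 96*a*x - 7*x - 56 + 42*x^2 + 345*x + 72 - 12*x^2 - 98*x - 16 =16*a^2 - 40*a + x^2*(30 - 12*a) + x*(2*a^2 - 101*a + 240)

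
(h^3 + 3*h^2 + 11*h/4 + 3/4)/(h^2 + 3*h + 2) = (h^2 + 2*h + 3/4)/(h + 2)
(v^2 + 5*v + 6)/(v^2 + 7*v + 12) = (v + 2)/(v + 4)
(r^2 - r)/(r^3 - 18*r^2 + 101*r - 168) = r*(r - 1)/(r^3 - 18*r^2 + 101*r - 168)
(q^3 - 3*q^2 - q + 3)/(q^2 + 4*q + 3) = (q^2 - 4*q + 3)/(q + 3)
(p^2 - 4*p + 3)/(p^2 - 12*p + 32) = (p^2 - 4*p + 3)/(p^2 - 12*p + 32)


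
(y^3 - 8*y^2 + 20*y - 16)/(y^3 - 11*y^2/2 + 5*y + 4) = 2*(y - 2)/(2*y + 1)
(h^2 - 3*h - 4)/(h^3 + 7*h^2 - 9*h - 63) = (h^2 - 3*h - 4)/(h^3 + 7*h^2 - 9*h - 63)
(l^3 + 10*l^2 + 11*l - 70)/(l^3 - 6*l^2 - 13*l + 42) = (l^2 + 12*l + 35)/(l^2 - 4*l - 21)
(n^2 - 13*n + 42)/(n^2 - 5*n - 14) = (n - 6)/(n + 2)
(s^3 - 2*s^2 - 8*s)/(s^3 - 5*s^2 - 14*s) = (s - 4)/(s - 7)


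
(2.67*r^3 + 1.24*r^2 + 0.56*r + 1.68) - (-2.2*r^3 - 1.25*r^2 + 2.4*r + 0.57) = 4.87*r^3 + 2.49*r^2 - 1.84*r + 1.11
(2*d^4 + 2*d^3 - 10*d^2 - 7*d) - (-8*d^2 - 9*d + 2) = 2*d^4 + 2*d^3 - 2*d^2 + 2*d - 2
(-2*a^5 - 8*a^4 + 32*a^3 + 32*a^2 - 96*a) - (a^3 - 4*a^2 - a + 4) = -2*a^5 - 8*a^4 + 31*a^3 + 36*a^2 - 95*a - 4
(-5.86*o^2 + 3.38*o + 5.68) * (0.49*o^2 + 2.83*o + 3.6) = -2.8714*o^4 - 14.9276*o^3 - 8.7474*o^2 + 28.2424*o + 20.448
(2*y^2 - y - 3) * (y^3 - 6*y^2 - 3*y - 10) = 2*y^5 - 13*y^4 - 3*y^3 + y^2 + 19*y + 30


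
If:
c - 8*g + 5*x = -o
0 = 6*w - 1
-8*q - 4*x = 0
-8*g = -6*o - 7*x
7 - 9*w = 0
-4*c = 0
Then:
No Solution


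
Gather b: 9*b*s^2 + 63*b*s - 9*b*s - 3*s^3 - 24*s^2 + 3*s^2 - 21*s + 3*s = b*(9*s^2 + 54*s) - 3*s^3 - 21*s^2 - 18*s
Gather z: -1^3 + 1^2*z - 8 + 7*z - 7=8*z - 16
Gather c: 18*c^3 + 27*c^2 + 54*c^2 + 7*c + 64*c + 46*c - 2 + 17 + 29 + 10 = 18*c^3 + 81*c^2 + 117*c + 54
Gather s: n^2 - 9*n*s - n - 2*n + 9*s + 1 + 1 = n^2 - 3*n + s*(9 - 9*n) + 2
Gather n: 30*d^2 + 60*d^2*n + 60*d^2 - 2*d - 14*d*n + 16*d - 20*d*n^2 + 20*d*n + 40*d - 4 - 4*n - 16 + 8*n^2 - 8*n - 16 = 90*d^2 + 54*d + n^2*(8 - 20*d) + n*(60*d^2 + 6*d - 12) - 36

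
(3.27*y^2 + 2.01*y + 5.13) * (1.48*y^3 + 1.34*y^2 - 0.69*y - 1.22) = 4.8396*y^5 + 7.3566*y^4 + 8.0295*y^3 + 1.4979*y^2 - 5.9919*y - 6.2586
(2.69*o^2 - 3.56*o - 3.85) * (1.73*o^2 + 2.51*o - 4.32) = 4.6537*o^4 + 0.593099999999999*o^3 - 27.2169*o^2 + 5.7157*o + 16.632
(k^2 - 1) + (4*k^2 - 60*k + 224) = 5*k^2 - 60*k + 223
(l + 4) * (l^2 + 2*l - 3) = l^3 + 6*l^2 + 5*l - 12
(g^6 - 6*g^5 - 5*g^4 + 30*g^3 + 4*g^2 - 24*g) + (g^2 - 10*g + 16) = g^6 - 6*g^5 - 5*g^4 + 30*g^3 + 5*g^2 - 34*g + 16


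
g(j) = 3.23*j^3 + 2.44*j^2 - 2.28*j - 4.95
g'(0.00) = -2.28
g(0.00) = -4.95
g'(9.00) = 826.53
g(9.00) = 2526.84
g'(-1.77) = 19.44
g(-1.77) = -11.18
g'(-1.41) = 10.10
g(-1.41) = -5.94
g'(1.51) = 27.18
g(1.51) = 8.29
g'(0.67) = 5.34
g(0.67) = -4.41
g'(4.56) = 221.46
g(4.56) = 341.65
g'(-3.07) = 74.07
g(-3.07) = -68.41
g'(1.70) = 34.02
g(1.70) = 14.09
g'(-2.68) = 54.24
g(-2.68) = -43.49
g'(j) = 9.69*j^2 + 4.88*j - 2.28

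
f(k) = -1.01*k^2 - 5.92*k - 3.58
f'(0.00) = -5.92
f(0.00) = -3.58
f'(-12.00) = 18.32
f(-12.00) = -77.98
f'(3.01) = -12.00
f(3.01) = -30.55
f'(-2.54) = -0.79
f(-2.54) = 4.94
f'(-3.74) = 1.63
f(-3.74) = 4.43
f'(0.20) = -6.32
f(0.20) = -4.80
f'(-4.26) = 2.69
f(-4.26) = 3.31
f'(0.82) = -7.58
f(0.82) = -9.11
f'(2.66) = -11.29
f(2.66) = -26.47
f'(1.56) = -9.07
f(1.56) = -15.27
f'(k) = -2.02*k - 5.92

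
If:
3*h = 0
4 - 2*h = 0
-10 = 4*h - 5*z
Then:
No Solution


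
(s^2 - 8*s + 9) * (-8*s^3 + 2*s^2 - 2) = -8*s^5 + 66*s^4 - 88*s^3 + 16*s^2 + 16*s - 18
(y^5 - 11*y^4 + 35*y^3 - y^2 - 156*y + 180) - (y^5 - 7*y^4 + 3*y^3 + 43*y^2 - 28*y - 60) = -4*y^4 + 32*y^3 - 44*y^2 - 128*y + 240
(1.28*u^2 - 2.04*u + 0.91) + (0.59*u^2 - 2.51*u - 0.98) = 1.87*u^2 - 4.55*u - 0.07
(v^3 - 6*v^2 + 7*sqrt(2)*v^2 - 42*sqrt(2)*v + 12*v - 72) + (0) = v^3 - 6*v^2 + 7*sqrt(2)*v^2 - 42*sqrt(2)*v + 12*v - 72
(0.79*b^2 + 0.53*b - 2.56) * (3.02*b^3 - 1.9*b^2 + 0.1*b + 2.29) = 2.3858*b^5 + 0.0996000000000001*b^4 - 8.6592*b^3 + 6.7261*b^2 + 0.9577*b - 5.8624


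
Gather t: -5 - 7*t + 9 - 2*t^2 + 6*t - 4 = -2*t^2 - t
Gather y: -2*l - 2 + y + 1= -2*l + y - 1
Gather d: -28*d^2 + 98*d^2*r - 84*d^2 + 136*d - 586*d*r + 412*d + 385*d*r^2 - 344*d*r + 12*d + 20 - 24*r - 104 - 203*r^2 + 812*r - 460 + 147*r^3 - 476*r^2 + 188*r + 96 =d^2*(98*r - 112) + d*(385*r^2 - 930*r + 560) + 147*r^3 - 679*r^2 + 976*r - 448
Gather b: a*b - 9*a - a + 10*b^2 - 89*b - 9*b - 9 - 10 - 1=-10*a + 10*b^2 + b*(a - 98) - 20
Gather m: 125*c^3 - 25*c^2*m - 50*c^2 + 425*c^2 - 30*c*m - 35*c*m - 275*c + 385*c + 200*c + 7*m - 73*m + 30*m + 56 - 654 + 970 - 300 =125*c^3 + 375*c^2 + 310*c + m*(-25*c^2 - 65*c - 36) + 72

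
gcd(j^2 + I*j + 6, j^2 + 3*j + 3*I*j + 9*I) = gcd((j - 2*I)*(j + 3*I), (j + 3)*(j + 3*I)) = j + 3*I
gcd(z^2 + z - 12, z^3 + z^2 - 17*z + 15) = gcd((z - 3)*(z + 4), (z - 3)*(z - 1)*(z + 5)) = z - 3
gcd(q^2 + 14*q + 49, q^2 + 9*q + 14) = q + 7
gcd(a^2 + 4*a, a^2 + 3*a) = a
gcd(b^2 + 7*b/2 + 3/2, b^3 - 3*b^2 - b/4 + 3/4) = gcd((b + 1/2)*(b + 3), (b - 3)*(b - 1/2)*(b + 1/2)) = b + 1/2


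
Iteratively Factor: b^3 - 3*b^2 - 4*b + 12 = (b - 2)*(b^2 - b - 6) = (b - 3)*(b - 2)*(b + 2)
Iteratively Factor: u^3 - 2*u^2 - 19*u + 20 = (u - 1)*(u^2 - u - 20) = (u - 1)*(u + 4)*(u - 5)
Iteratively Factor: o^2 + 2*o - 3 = (o + 3)*(o - 1)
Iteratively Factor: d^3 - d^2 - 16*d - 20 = (d + 2)*(d^2 - 3*d - 10) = (d + 2)^2*(d - 5)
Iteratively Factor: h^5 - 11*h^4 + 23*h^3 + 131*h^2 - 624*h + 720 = (h - 4)*(h^4 - 7*h^3 - 5*h^2 + 111*h - 180) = (h - 4)*(h - 3)*(h^3 - 4*h^2 - 17*h + 60) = (h - 5)*(h - 4)*(h - 3)*(h^2 + h - 12) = (h - 5)*(h - 4)*(h - 3)*(h + 4)*(h - 3)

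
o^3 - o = o*(o - 1)*(o + 1)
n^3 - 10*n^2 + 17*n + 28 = (n - 7)*(n - 4)*(n + 1)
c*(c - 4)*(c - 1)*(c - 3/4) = c^4 - 23*c^3/4 + 31*c^2/4 - 3*c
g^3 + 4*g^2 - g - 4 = (g - 1)*(g + 1)*(g + 4)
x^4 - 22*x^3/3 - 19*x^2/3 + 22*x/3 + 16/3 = (x - 8)*(x - 1)*(x + 2/3)*(x + 1)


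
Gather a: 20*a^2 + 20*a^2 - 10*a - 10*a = 40*a^2 - 20*a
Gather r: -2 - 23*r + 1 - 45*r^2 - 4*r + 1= -45*r^2 - 27*r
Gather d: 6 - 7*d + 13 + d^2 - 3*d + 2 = d^2 - 10*d + 21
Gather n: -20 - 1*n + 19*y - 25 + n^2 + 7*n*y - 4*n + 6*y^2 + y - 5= n^2 + n*(7*y - 5) + 6*y^2 + 20*y - 50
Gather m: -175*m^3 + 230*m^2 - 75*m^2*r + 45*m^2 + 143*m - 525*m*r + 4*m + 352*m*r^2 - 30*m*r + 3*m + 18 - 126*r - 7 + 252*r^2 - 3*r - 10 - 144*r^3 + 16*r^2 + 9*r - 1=-175*m^3 + m^2*(275 - 75*r) + m*(352*r^2 - 555*r + 150) - 144*r^3 + 268*r^2 - 120*r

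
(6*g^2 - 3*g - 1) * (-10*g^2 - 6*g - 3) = -60*g^4 - 6*g^3 + 10*g^2 + 15*g + 3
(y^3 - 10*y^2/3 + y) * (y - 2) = y^4 - 16*y^3/3 + 23*y^2/3 - 2*y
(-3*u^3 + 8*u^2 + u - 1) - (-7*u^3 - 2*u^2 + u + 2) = 4*u^3 + 10*u^2 - 3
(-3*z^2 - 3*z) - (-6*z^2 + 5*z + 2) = 3*z^2 - 8*z - 2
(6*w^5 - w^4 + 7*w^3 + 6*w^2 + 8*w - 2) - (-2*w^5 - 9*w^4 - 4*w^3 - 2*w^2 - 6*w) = 8*w^5 + 8*w^4 + 11*w^3 + 8*w^2 + 14*w - 2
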